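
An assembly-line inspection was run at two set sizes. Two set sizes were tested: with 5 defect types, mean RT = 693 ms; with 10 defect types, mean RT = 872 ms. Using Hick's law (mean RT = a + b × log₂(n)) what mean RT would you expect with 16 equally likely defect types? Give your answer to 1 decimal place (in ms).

993.4 ms

RT is linear in log₂ n, so two points fix the line:
  b = (872 − 693) / (log₂ 10 − log₂ 5) = 179 / (3.3219 − 2.3219) = 179.000 ms/bit
  a = 693 − 179.000 × 2.3219 = 277.375 ms
Then RT(16) = 277.375 + 179.000 × log₂ 16 = 277.375 + 179.000 × 4 ≈ 993.375 ms.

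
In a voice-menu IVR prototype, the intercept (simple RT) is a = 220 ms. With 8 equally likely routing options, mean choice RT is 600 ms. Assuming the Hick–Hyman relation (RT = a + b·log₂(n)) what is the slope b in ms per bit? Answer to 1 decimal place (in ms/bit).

126.7 ms/bit

b = (600 − 220) / log₂(8) = 380 / 3 = 126.667 ms/bit.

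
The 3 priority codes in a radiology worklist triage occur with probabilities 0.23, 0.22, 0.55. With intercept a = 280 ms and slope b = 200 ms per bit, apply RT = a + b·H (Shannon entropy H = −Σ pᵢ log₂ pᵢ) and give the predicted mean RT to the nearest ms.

569 ms

Entropy contributions −pᵢ log₂ pᵢ: 0.4877, 0.4806, 0.4744; sum H = 1.4426 bits.
RT = a + bH = 280 + 200·1.4426 = 568.52 ms.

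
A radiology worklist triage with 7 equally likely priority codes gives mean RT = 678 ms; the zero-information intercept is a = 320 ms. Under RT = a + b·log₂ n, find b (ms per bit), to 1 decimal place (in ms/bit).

127.5 ms/bit

log₂(7) = 2.8074 bits.
b = (RT − a)/log₂ n = (678 − 320) / 2.8074 = 127.522 ms/bit.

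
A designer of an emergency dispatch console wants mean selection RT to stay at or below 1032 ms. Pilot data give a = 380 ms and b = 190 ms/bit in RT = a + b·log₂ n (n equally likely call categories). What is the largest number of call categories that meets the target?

190·log₂ n ≤ 1032 − 380 = 652, giving log₂ n ≤ 3.4316 and n ≤ 10.790. The largest whole number is 10.

10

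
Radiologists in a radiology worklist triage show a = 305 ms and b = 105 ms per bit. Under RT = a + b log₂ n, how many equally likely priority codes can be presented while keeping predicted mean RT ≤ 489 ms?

3

105·log₂ n ≤ 489 − 305 = 184, giving log₂ n ≤ 1.7524 and n ≤ 3.369. The largest whole number is 3.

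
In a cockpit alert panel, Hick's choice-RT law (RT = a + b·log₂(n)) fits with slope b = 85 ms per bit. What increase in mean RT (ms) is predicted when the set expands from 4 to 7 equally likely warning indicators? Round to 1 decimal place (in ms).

68.6 ms

ΔRT = (a + b log₂ n₂) − (a + b log₂ n₁) = b·(log₂ n₂ − log₂ n₁).
log₂(7) − log₂(4) = 2.8074 − 2 = 0.8074.
ΔRT = 85 × 0.8074 = 68.625 ms.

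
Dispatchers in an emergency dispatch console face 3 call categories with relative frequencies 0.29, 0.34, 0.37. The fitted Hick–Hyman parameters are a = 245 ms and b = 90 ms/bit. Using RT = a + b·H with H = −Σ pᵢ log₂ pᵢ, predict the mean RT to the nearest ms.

H = 0.29·log₂(1/0.29) + 0.34·log₂(1/0.34) + 0.37·log₂(1/0.37) = 1.5778 bits.
RT = 245 + 90 × 1.5778 = 387.00 ms.

387 ms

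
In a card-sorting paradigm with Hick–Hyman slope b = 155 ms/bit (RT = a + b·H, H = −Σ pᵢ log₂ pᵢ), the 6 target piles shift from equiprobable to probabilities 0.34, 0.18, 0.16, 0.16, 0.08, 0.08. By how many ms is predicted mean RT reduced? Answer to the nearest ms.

Equiprobable entropy H₀ = log₂ 6 = 2.5850 bits.
Skewed entropy H = −Σ pᵢ log₂ pᵢ = 2.4035 bits.
ΔRT = b·(H₀ − H) = 155 × 0.1814 = 28.12 ms.

28 ms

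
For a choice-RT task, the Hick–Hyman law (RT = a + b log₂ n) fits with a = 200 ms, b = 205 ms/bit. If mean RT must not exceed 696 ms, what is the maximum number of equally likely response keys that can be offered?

205·log₂ n ≤ 696 − 200 = 496, giving log₂ n ≤ 2.4195 and n ≤ 5.350. The largest whole number is 5.

5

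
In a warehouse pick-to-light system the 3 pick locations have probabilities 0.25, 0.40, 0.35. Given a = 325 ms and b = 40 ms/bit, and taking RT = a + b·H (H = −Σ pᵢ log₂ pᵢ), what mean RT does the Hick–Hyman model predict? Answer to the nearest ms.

H = 0.25·log₂(1/0.25) + 0.40·log₂(1/0.40) + 0.35·log₂(1/0.35) = 1.5589 bits.
RT = 325 + 40 × 1.5589 = 387.35 ms.

387 ms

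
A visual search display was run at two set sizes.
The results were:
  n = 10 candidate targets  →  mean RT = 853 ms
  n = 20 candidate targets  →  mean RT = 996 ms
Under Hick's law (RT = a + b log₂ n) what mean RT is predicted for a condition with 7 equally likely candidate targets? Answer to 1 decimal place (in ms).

Fit slope and intercept:
  b = (996 − 853) / (log₂ 20 − log₂ 10) = 143 / (4.3219 − 3.3219) = 143.000 ms/bit
  a = 853 − 143.000 × 3.3219 = 377.964 ms
Then RT(7) = 377.964 + 143.000 × log₂ 7 = 377.964 + 143.000 × 2.8074 ≈ 779.416 ms.

779.4 ms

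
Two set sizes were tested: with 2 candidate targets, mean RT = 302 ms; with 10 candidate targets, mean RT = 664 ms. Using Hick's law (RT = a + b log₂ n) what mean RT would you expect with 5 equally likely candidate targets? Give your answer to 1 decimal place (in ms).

508.1 ms

RT is linear in log₂ n, so two points fix the line:
  b = (664 − 302) / (log₂ 10 − log₂ 2) = 362 / (3.3219 − 1) = 155.905 ms/bit
  a = 302 − 155.905 × 1 = 146.095 ms
Then RT(5) = 146.095 + 155.905 × log₂ 5 = 146.095 + 155.905 × 2.3219 ≈ 508.095 ms.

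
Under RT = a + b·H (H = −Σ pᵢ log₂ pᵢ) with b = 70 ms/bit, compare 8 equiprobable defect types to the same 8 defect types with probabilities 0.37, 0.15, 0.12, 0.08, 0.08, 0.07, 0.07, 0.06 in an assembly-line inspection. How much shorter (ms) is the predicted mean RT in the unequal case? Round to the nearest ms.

23 ms

Equiprobable entropy H₀ = log₂ 8 = 3.0000 bits.
Skewed entropy H = −Σ pᵢ log₂ pᵢ = 2.6720 bits.
ΔRT = b·(H₀ − H) = 70 × 0.3280 = 22.96 ms.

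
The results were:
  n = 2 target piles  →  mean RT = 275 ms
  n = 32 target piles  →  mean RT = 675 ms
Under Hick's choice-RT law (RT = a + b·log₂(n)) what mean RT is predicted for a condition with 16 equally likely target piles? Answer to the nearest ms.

575 ms

Solve the two-equation system in a and b:
  b = (675 − 275) / (log₂ 32 − log₂ 2) = 400 / (5 − 1) = 100 ms/bit
  a = 275 − 100 × 1 = 175 ms
Then RT(16) = 175 + 100 × log₂ 16 = 175 + 100 × 4 ≈ 575.000 ms.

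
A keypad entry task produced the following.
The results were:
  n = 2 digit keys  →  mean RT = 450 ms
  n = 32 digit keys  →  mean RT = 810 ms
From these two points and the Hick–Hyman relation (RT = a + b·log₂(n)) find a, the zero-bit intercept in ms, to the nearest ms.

b = (RT₂ − RT₁)/(log₂ n₂ − log₂ n₁) = (810 − 450)/(5 − 1) = 90 ms/bit.
a = RT₁ − b·log₂ n₁ = 450 − 90 × 1 = 360.000 ms.

360 ms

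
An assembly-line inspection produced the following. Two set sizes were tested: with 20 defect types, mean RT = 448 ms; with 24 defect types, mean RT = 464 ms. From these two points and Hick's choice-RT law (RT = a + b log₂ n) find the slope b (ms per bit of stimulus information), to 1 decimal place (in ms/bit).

The slope on a log₂ axis is (464 − 448) / (4.5850 − 4.3219) = 60.829 ms/bit.

60.8 ms/bit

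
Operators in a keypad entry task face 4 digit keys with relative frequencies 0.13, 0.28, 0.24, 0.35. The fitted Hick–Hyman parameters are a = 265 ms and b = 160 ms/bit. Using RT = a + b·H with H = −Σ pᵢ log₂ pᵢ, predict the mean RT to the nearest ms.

H = 0.13·log₂(1/0.13) + 0.28·log₂(1/0.28) + 0.24·log₂(1/0.24) + 0.35·log₂(1/0.35) = 1.9211 bits.
RT = 265 + 160 × 1.9211 = 572.38 ms.

572 ms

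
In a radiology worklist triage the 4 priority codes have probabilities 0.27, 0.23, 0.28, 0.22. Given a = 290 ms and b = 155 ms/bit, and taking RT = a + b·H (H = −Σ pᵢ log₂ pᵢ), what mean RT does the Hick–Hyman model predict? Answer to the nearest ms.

H = 0.27·log₂(1/0.27) + 0.23·log₂(1/0.23) + 0.28·log₂(1/0.28) + 0.22·log₂(1/0.22) = 1.9925 bits.
RT = 290 + 155 × 1.9925 = 598.83 ms.

599 ms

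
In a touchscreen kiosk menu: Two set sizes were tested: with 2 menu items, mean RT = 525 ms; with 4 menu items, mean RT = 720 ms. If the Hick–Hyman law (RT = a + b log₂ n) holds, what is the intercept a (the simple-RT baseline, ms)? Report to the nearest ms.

Slope: b = (720 − 525) / (log₂ 4 − log₂ 2) = 195/1.0000 = 195 ms/bit.
a = RT₁ − b·log₂ n₁ = 525 − 195 × 1 = 330.000 ms.

330 ms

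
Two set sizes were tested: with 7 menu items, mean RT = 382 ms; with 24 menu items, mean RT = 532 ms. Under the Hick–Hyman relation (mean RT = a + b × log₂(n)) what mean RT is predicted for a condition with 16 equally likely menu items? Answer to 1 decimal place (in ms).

Fit slope and intercept:
  b = (532 − 382) / (log₂ 24 − log₂ 7) = 150 / (4.5850 − 2.8074) = 84.383 ms/bit
  a = 382 − 84.383 × 2.8074 = 145.107 ms
Then RT(16) = 145.107 + 84.383 × log₂ 16 = 145.107 + 84.383 × 4 ≈ 482.639 ms.

482.6 ms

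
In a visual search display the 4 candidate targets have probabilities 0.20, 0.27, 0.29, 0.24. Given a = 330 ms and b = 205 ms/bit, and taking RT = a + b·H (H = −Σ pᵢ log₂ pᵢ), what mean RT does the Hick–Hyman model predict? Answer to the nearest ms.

737 ms

Entropy contributions −pᵢ log₂ pᵢ: 0.4644, 0.5100, 0.5179, 0.4941; sum H = 1.9864 bits.
RT = a + bH = 330 + 205·1.9864 = 737.22 ms.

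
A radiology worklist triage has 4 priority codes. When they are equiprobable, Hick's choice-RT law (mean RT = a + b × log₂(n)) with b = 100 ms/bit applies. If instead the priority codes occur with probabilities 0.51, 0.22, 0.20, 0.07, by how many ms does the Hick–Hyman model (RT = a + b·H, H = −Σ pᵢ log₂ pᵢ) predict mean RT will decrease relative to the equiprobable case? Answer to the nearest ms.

29 ms

The RT saving is b·ΔH. Equiprobable H₀ = log₂(4) = 2.0000 bits; with the given probabilities H = 1.7089 bits.
b·(H₀ − H) = 100 × (2.0000 − 1.7089) = 29.11 ms.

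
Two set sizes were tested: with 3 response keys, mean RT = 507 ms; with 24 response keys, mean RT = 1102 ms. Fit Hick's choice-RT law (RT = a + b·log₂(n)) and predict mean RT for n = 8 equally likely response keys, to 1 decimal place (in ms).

With log₂ n on the abscissa the relation is linear; from the two conditions:
  b = (1102 − 507) / (log₂ 24 − log₂ 3) = 595 / (4.5850 − 1.5850) = 198.333 ms/bit
  a = 507 − 198.333 × 1.5850 = 192.649 ms
Then RT(8) = 192.649 + 198.333 × log₂ 8 = 192.649 + 198.333 × 3 ≈ 787.649 ms.

787.6 ms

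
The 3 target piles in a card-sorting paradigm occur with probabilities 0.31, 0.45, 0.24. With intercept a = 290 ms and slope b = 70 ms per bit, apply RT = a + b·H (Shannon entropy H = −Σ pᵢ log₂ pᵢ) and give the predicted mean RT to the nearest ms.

398 ms

Entropy contributions −pᵢ log₂ pᵢ: 0.5238, 0.5184, 0.4941; sum H = 1.5363 bits.
RT = a + bH = 290 + 70·1.5363 = 397.54 ms.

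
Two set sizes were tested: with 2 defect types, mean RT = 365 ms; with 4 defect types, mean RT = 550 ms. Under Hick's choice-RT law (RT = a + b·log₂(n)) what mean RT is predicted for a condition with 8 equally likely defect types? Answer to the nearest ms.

735 ms

Fit slope and intercept:
  b = (550 − 365) / (log₂ 4 − log₂ 2) = 185 / (2 − 1) = 185 ms/bit
  a = 365 − 185 × 1 = 180 ms
Then RT(8) = 180 + 185 × log₂ 8 = 180 + 185 × 3 ≈ 735.000 ms.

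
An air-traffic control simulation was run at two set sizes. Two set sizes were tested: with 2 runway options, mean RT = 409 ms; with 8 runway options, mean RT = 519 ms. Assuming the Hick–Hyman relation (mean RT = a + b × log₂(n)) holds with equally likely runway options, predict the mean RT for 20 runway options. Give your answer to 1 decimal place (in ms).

Fit slope and intercept:
  b = (519 − 409) / (log₂ 8 − log₂ 2) = 110 / (3 − 1) = 55.000 ms/bit
  a = 409 − 55.000 × 1 = 354.000 ms
Then RT(20) = 354.000 + 55.000 × log₂ 20 = 354.000 + 55.000 × 4.3219 ≈ 591.706 ms.

591.7 ms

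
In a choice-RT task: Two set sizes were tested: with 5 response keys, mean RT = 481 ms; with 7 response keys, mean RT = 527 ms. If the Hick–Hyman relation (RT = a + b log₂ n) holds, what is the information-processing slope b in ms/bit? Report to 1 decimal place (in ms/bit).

94.8 ms/bit

Slope: b = (527 − 481) / (log₂ 7 − log₂ 5) = 46/0.4854 = 94.762 ms/bit.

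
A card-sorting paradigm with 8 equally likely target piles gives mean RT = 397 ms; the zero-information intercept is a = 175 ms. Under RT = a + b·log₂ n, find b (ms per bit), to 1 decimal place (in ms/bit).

74.0 ms/bit

b = (397 − 175) / log₂(8) = 222 / 3 = 74.000 ms/bit.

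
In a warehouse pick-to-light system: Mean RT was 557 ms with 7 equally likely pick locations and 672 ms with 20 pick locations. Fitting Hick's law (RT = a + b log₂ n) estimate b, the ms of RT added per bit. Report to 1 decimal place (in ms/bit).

b = (RT₂ − RT₁)/(log₂ n₂ − log₂ n₁) = (672 − 557)/(4.3219 − 2.8074) = 75.929 ms/bit.

75.9 ms/bit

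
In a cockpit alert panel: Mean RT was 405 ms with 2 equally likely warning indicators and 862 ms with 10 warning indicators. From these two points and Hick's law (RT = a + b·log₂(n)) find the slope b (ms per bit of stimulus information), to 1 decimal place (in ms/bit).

196.8 ms/bit

b = (RT₂ − RT₁)/(log₂ n₂ − log₂ n₁) = (862 − 405)/(3.3219 − 1) = 196.819 ms/bit.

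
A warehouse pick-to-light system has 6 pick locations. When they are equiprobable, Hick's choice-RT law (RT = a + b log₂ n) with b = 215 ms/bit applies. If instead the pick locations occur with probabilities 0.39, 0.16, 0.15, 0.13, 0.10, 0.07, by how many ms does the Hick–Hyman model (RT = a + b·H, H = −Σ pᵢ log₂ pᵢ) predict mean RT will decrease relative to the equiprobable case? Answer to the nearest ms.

Equiprobable entropy H₀ = log₂ 6 = 2.5850 bits.
Skewed entropy H = −Σ pᵢ log₂ pᵢ = 2.3468 bits.
ΔRT = b·(H₀ − H) = 215 × 0.2382 = 51.22 ms.

51 ms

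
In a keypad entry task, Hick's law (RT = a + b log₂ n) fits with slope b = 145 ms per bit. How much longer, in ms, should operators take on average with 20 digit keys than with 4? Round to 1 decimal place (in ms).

The intercept a cancels: ΔRT = b·(log₂ n₂ − log₂ n₁) = b·log₂(n₂/n₁).
log₂(20) − log₂(4) = 4.3219 − 2 = 2.3219.
ΔRT = 145 × 2.3219 = 336.680 ms.

336.7 ms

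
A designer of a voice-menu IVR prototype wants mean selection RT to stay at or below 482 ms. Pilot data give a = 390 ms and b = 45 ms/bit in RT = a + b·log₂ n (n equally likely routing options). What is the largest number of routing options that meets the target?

4

Set 390 + 45·log₂ n ≤ 482 → log₂ n ≤ (482 − 390)/45 = 2.0444.
So n ≤ 2^2.0444 = 4.125; the largest integer n is 4.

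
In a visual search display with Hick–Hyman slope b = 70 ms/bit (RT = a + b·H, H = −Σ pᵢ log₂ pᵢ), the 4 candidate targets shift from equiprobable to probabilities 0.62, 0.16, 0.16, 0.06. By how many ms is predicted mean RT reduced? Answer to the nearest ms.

34 ms

Equiprobable entropy H₀ = log₂ 4 = 2.0000 bits.
Skewed entropy H = −Σ pᵢ log₂ pᵢ = 1.5172 bits.
ΔRT = b·(H₀ − H) = 70 × 0.4828 = 33.80 ms.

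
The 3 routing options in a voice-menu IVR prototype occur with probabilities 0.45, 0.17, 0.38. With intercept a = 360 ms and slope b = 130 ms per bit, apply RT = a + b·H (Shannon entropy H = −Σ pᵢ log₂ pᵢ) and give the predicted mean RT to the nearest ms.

Entropy contributions −pᵢ log₂ pᵢ: 0.5184, 0.4346, 0.5305; sum H = 1.4834 bits.
RT = a + bH = 360 + 130·1.4834 = 552.85 ms.

553 ms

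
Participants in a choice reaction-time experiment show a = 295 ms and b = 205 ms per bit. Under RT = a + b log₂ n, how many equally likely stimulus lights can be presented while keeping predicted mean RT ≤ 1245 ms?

205·log₂ n ≤ 1245 − 295 = 950, giving log₂ n ≤ 4.6341 and n ≤ 24.832. The largest whole number is 24.

24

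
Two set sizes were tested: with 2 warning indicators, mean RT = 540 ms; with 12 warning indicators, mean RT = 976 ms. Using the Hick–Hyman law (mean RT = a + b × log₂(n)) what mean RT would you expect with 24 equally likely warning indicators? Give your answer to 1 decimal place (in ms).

1144.7 ms

With log₂ n on the abscissa the relation is linear; from the two conditions:
  b = (976 − 540) / (log₂ 12 − log₂ 2) = 436 / (3.5850 − 1) = 168.668 ms/bit
  a = 540 − 168.668 × 1 = 371.332 ms
Then RT(24) = 371.332 + 168.668 × log₂ 24 = 371.332 + 168.668 × 4.5850 ≈ 1144.668 ms.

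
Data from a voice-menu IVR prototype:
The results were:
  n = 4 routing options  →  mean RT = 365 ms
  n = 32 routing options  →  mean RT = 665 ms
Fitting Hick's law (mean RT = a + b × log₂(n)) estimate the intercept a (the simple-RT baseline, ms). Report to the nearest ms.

The slope on a log₂ axis is (665 − 365) / (5 − 2) = 100 ms/bit.
Intercept: a = 365 − 100·log₂(4) = 165.000 ms.

165 ms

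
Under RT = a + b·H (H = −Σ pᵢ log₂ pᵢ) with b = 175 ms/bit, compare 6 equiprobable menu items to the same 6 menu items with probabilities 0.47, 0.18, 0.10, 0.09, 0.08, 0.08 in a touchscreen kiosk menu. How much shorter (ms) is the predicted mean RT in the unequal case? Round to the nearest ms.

70 ms

The RT saving is b·ΔH. Equiprobable H₀ = log₂(6) = 2.5850 bits; with the given probabilities H = 2.1851 bits.
b·(H₀ − H) = 175 × (2.5850 − 2.1851) = 69.97 ms.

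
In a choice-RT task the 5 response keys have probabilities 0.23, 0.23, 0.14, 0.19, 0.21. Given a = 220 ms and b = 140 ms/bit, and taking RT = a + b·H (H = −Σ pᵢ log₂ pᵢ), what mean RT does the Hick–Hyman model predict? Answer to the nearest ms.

Entropy contributions −pᵢ log₂ pᵢ: 0.4877, 0.4877, 0.3971, 0.4552, 0.4728; sum H = 2.3005 bits.
RT = a + bH = 220 + 140·2.3005 = 542.07 ms.

542 ms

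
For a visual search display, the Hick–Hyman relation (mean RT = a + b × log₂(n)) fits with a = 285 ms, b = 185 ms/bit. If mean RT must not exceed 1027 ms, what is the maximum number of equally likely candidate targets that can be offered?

185·log₂ n ≤ 1027 − 285 = 742, giving log₂ n ≤ 4.0108 and n ≤ 16.120. The largest whole number is 16.

16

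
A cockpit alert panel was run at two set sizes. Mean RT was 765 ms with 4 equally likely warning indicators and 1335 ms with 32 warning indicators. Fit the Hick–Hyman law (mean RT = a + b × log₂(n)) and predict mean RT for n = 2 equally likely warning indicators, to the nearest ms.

575 ms

Fit slope and intercept:
  b = (1335 − 765) / (log₂ 32 − log₂ 4) = 570 / (5 − 2) = 190 ms/bit
  a = 765 − 190 × 2 = 385 ms
Then RT(2) = 385 + 190 × log₂ 2 = 385 + 190 × 1 ≈ 575.000 ms.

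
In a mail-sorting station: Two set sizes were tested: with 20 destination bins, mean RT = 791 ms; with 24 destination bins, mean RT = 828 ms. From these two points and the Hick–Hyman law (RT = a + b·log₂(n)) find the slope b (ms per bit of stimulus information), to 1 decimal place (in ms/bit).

Slope: b = (828 − 791) / (log₂ 24 − log₂ 20) = 37/0.2630 = 140.666 ms/bit.

140.7 ms/bit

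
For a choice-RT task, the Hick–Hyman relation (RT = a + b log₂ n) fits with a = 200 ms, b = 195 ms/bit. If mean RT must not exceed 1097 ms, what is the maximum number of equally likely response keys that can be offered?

195·log₂ n ≤ 1097 − 200 = 897, giving log₂ n ≤ 4.6000 and n ≤ 24.251. The largest whole number is 24.

24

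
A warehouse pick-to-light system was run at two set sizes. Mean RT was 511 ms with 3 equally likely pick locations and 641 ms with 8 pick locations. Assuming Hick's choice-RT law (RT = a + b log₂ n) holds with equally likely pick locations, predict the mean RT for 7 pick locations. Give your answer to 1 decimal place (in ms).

With log₂ n on the abscissa the relation is linear; from the two conditions:
  b = (641 − 511) / (log₂ 8 − log₂ 3) = 130 / (3 − 1.5850) = 91.870 ms/bit
  a = 511 − 91.870 × 1.5850 = 365.389 ms
Then RT(7) = 365.389 + 91.870 × log₂ 7 = 365.389 + 91.870 × 2.8074 ≈ 623.302 ms.

623.3 ms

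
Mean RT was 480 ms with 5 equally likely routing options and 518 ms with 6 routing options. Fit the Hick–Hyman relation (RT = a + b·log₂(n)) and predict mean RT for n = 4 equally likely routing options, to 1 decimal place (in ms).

433.5 ms

With log₂ n on the abscissa the relation is linear; from the two conditions:
  b = (518 − 480) / (log₂ 6 − log₂ 5) = 38 / (2.5850 − 2.3219) = 144.468 ms/bit
  a = 480 − 144.468 × 2.3219 = 144.556 ms
Then RT(4) = 144.556 + 144.468 × log₂ 4 = 144.556 + 144.468 × 2 ≈ 433.492 ms.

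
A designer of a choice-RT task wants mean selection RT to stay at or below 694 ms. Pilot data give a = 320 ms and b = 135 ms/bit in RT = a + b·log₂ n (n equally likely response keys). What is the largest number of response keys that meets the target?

135·log₂ n ≤ 694 − 320 = 374, giving log₂ n ≤ 2.7704 and n ≤ 6.823. The largest whole number is 6.

6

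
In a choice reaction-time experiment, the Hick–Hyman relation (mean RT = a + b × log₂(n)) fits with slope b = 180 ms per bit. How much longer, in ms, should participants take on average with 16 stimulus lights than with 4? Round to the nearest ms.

ΔRT = (a + b log₂ n₂) − (a + b log₂ n₁) = b·(log₂ n₂ − log₂ n₁).
log₂(16) − log₂(4) = log₂(16/4) = log₂(4) = 2.
ΔRT = 180 × 2.0000 = 360.000 ms.

360 ms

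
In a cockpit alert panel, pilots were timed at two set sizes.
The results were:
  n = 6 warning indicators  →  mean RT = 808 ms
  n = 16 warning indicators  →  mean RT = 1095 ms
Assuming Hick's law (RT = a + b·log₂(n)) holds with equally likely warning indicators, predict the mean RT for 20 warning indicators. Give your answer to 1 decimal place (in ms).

RT is linear in log₂ n, so two points fix the line:
  b = (1095 − 808) / (log₂ 16 − log₂ 6) = 287 / (4 − 2.5850) = 202.821 ms/bit
  a = 808 − 202.821 × 2.5850 = 283.714 ms
Then RT(20) = 283.714 + 202.821 × log₂ 20 = 283.714 + 202.821 × 4.3219 ≈ 1160.294 ms.

1160.3 ms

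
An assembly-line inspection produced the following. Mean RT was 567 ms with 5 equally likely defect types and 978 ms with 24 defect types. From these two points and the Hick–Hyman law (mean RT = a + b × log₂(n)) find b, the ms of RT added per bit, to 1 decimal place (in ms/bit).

b = (RT₂ − RT₁)/(log₂ n₂ − log₂ n₁) = (978 − 567)/(4.5850 − 2.3219) = 181.615 ms/bit.

181.6 ms/bit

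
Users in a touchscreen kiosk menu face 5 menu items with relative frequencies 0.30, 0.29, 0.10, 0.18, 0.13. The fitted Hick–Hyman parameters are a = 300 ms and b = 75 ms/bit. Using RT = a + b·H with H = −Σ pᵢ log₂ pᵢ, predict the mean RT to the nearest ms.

465 ms

H = 0.30·log₂(1/0.30) + 0.29·log₂(1/0.29) + 0.10·log₂(1/0.10) + 0.18·log₂(1/0.18) + 0.13·log₂(1/0.13) = 2.1991 bits.
RT = 300 + 75 × 2.1991 = 464.94 ms.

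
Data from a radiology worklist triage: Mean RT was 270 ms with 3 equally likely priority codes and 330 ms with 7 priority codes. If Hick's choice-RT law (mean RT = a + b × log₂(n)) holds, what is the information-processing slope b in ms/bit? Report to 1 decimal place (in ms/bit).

b = (RT₂ − RT₁)/(log₂ n₂ − log₂ n₁) = (330 − 270)/(2.8074 − 1.5850) = 49.084 ms/bit.

49.1 ms/bit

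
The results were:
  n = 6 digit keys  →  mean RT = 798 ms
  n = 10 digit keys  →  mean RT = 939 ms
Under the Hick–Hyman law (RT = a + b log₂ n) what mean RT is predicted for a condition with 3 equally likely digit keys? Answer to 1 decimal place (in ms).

Fit slope and intercept:
  b = (939 − 798) / (log₂ 10 − log₂ 6) = 141 / (3.3219 − 2.5850) = 191.325 ms/bit
  a = 798 − 191.325 × 2.5850 = 303.432 ms
Then RT(3) = 303.432 + 191.325 × log₂ 3 = 303.432 + 191.325 × 1.5850 ≈ 606.675 ms.

606.7 ms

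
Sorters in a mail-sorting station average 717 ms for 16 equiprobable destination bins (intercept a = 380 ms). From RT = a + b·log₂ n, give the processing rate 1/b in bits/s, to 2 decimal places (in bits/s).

11.87 bits/s

Choice component = 717 − 380 = 337 ms over log₂(16) = 4 bits.
b = 337 / 4 = 84.250 ms/bit, so 1/b = 11.869 bits/s.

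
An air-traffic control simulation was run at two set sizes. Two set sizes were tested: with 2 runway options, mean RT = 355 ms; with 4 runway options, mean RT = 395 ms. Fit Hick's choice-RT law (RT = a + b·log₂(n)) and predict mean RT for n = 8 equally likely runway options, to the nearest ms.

RT is linear in log₂ n, so two points fix the line:
  b = (395 − 355) / (log₂ 4 − log₂ 2) = 40 / (2 − 1) = 40 ms/bit
  a = 355 − 40 × 1 = 315 ms
Then RT(8) = 315 + 40 × log₂ 8 = 315 + 40 × 3 ≈ 435.000 ms.

435 ms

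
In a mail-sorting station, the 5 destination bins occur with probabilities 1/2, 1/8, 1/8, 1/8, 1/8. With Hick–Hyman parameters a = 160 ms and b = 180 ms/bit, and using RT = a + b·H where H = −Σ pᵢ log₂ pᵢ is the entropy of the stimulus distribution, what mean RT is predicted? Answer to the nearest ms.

H = −Σ pᵢ log₂ pᵢ = 0.5·1 + 0.125·3 + 0.125·3 + 0.125·3 + 0.125·3 = 2.000 bits.
RT = 160 + 180 × 2.000 = 520.00 ms.

520 ms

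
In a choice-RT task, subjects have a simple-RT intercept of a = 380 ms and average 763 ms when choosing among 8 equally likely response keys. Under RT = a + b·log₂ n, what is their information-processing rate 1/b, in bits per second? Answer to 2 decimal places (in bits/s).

b = (763 − 380)/log₂ 8 = 383/3 = 127.667 ms per bit = 0.12767 s/bit; the reciprocal is 7.833 bits/s.

7.83 bits/s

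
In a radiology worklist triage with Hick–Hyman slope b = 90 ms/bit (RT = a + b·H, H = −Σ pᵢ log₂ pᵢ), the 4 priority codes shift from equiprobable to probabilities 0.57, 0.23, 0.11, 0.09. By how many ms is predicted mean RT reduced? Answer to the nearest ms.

35 ms

Equiprobable entropy H₀ = log₂ 4 = 2.0000 bits.
Skewed entropy H = −Σ pᵢ log₂ pᵢ = 1.6129 bits.
ΔRT = b·(H₀ − H) = 90 × 0.3871 = 34.84 ms.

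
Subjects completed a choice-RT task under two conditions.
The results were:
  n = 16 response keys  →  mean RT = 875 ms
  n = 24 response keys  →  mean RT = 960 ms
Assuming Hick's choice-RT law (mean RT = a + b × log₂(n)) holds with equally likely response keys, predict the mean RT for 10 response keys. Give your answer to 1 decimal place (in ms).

Solve the two-equation system in a and b:
  b = (960 − 875) / (log₂ 24 − log₂ 16) = 85 / (4.5850 − 4) = 145.308 ms/bit
  a = 875 − 145.308 × 4 = 293.766 ms
Then RT(10) = 293.766 + 145.308 × log₂ 10 = 293.766 + 145.308 × 3.3219 ≈ 776.470 ms.

776.5 ms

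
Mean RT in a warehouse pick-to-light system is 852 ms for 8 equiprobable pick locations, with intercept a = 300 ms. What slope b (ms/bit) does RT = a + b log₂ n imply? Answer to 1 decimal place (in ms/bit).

184.0 ms/bit

8 alternatives carry log₂ 8 = 3 bits; the choice cost is 852 − 300 = 552 ms, so b = 552/3 = 184.000 ms/bit.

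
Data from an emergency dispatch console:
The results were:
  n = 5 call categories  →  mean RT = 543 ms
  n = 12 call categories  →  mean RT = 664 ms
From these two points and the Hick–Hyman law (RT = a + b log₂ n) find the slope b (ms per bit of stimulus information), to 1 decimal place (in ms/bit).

The slope on a log₂ axis is (664 − 543) / (3.5850 − 2.3219) = 95.801 ms/bit.

95.8 ms/bit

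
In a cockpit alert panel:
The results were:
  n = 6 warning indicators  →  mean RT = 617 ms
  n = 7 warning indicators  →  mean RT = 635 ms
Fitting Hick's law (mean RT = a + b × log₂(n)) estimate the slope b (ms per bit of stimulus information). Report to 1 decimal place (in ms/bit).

80.9 ms/bit

The slope on a log₂ axis is (635 − 617) / (2.8074 − 2.5850) = 80.938 ms/bit.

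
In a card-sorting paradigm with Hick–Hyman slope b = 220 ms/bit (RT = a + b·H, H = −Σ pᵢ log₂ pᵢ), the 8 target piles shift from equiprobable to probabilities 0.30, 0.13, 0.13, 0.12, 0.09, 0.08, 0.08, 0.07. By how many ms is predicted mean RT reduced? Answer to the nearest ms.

40 ms

The RT saving is b·ΔH. Equiprobable H₀ = log₂(8) = 3.0000 bits; with the given probabilities H = 2.8177 bits.
b·(H₀ − H) = 220 × (3.0000 − 2.8177) = 40.11 ms.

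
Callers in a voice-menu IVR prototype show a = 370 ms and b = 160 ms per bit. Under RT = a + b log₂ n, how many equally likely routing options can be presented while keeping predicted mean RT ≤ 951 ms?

Information budget: (951 − 370)/160 = 3.6313 bits, so n ≤ 2^3.6313 = 12.391 → at most 12.

12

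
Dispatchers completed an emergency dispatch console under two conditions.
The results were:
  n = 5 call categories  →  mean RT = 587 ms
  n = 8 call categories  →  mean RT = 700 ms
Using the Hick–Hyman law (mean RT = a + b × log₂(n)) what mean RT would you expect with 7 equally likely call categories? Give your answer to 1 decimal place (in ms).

667.9 ms

RT is linear in log₂ n, so two points fix the line:
  b = (700 − 587) / (log₂ 8 − log₂ 5) = 113 / (3 − 2.3219) = 166.649 ms/bit
  a = 587 − 166.649 × 2.3219 = 200.053 ms
Then RT(7) = 200.053 + 166.649 × log₂ 7 = 200.053 + 166.649 × 2.8074 ≈ 667.896 ms.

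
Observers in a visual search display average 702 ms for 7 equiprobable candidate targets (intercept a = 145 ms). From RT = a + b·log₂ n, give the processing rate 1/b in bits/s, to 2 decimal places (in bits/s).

b = (702 − 145)/log₂ 7 = 557/2.8074 = 198.407 ms per bit = 0.19841 s/bit; the reciprocal is 5.040 bits/s.

5.04 bits/s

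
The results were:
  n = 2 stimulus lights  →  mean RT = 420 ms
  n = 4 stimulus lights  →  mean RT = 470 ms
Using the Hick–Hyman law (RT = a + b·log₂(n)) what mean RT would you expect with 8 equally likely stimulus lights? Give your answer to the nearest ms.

With log₂ n on the abscissa the relation is linear; from the two conditions:
  b = (470 − 420) / (log₂ 4 − log₂ 2) = 50 / (2 − 1) = 50 ms/bit
  a = 420 − 50 × 1 = 370 ms
Then RT(8) = 370 + 50 × log₂ 8 = 370 + 50 × 3 ≈ 520.000 ms.

520 ms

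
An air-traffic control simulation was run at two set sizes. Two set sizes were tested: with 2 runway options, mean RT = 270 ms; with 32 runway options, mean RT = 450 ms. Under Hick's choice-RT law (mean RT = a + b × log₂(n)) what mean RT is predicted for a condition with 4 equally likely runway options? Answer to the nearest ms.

315 ms

Solve the two-equation system in a and b:
  b = (450 − 270) / (log₂ 32 − log₂ 2) = 180 / (5 − 1) = 45 ms/bit
  a = 270 − 45 × 1 = 225 ms
Then RT(4) = 225 + 45 × log₂ 4 = 225 + 45 × 2 ≈ 315.000 ms.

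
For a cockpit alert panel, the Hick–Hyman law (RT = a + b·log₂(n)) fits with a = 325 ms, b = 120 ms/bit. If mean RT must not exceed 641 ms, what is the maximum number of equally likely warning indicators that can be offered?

Information budget: (641 − 325)/120 = 2.6333 bits, so n ≤ 2^2.6333 = 6.205 → at most 6.

6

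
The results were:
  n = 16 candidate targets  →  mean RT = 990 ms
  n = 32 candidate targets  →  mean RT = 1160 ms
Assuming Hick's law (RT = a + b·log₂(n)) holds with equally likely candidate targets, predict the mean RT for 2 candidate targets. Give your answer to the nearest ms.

With log₂ n on the abscissa the relation is linear; from the two conditions:
  b = (1160 − 990) / (log₂ 32 − log₂ 16) = 170 / (5 − 4) = 170 ms/bit
  a = 990 − 170 × 4 = 310 ms
Then RT(2) = 310 + 170 × log₂ 2 = 310 + 170 × 1 ≈ 480.000 ms.

480 ms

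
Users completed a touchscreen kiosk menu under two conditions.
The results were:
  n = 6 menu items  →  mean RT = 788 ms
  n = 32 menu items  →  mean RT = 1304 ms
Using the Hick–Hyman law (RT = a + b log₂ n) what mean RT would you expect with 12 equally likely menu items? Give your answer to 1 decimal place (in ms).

With log₂ n on the abscissa the relation is linear; from the two conditions:
  b = (1304 − 788) / (log₂ 32 − log₂ 6) = 516 / (5 − 2.5850) = 213.661 ms/bit
  a = 788 − 213.661 × 2.5850 = 235.694 ms
Then RT(12) = 235.694 + 213.661 × log₂ 12 = 235.694 + 213.661 × 3.5850 ≈ 1001.661 ms.

1001.7 ms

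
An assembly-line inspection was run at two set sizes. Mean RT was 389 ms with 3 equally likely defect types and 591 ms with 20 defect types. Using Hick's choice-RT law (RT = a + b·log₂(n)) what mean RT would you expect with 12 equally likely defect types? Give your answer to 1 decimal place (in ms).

536.6 ms

Solve the two-equation system in a and b:
  b = (591 − 389) / (log₂ 20 − log₂ 3) = 202 / (4.3219 − 1.5850) = 73.804 ms/bit
  a = 389 − 73.804 × 1.5850 = 272.023 ms
Then RT(12) = 272.023 + 73.804 × log₂ 12 = 272.023 + 73.804 × 3.5850 ≈ 536.609 ms.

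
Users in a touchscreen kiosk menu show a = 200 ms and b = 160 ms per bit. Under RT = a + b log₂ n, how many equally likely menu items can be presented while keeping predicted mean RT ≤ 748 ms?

10

Information budget: (748 − 200)/160 = 3.4250 bits, so n ≤ 2^3.4250 = 10.741 → at most 10.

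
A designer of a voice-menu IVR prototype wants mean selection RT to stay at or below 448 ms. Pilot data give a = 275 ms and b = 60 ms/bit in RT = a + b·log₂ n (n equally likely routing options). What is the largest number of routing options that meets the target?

7

Information budget: (448 − 275)/60 = 2.8833 bits, so n ≤ 2^2.8833 = 7.379 → at most 7.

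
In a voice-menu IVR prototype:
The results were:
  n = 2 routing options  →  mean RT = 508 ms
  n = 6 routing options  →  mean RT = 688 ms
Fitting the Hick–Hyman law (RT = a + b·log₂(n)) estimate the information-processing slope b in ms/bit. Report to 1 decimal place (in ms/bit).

b = (RT₂ − RT₁)/(log₂ n₂ − log₂ n₁) = (688 − 508)/(2.5850 − 1) = 113.567 ms/bit.

113.6 ms/bit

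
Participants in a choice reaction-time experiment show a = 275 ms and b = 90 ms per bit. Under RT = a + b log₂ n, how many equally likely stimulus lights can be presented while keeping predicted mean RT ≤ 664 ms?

90·log₂ n ≤ 664 − 275 = 389, giving log₂ n ≤ 4.3222 and n ≤ 20.004. The largest whole number is 20.

20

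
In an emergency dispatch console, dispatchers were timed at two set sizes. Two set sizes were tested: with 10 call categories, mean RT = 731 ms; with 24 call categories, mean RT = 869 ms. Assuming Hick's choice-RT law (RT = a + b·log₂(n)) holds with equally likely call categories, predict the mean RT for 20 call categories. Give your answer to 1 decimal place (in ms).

840.3 ms

RT is linear in log₂ n, so two points fix the line:
  b = (869 − 731) / (log₂ 24 − log₂ 10) = 138 / (4.5850 − 3.3219) = 109.261 ms/bit
  a = 731 − 109.261 × 3.3219 = 368.044 ms
Then RT(20) = 368.044 + 109.261 × log₂ 20 = 368.044 + 109.261 × 4.3219 ≈ 840.261 ms.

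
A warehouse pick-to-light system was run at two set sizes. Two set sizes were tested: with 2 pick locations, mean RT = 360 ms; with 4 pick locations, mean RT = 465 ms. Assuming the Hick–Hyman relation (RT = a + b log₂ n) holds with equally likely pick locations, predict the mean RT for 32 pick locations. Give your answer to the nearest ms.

780 ms

Solve the two-equation system in a and b:
  b = (465 − 360) / (log₂ 4 − log₂ 2) = 105 / (2 − 1) = 105 ms/bit
  a = 360 − 105 × 1 = 255 ms
Then RT(32) = 255 + 105 × log₂ 32 = 255 + 105 × 5 ≈ 780.000 ms.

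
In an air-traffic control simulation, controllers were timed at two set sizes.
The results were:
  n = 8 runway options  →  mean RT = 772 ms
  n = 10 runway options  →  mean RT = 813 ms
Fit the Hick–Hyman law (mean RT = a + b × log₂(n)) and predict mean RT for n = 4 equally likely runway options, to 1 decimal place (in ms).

With log₂ n on the abscissa the relation is linear; from the two conditions:
  b = (813 − 772) / (log₂ 10 − log₂ 8) = 41 / (3.3219 − 3) = 127.358 ms/bit
  a = 772 − 127.358 × 3 = 389.927 ms
Then RT(4) = 389.927 + 127.358 × log₂ 4 = 389.927 + 127.358 × 2 ≈ 644.642 ms.

644.6 ms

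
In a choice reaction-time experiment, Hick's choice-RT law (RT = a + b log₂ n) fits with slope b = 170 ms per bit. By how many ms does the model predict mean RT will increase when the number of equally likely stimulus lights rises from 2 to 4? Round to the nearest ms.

170 ms

Only the slope matters, since a is common to both: ΔRT = b·log₂(n₂/n₁).
log₂(4) − log₂(2) = log₂(4/2) = log₂(2) = 1.
ΔRT = 170 × 1.0000 = 170.000 ms.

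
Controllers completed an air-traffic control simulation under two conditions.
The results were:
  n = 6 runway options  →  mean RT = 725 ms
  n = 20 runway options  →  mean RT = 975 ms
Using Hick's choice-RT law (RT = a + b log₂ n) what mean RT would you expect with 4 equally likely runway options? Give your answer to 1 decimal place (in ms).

RT is linear in log₂ n, so two points fix the line:
  b = (975 − 725) / (log₂ 20 − log₂ 6) = 250 / (4.3219 − 2.5850) = 143.929 ms/bit
  a = 725 − 143.929 × 2.5850 = 352.949 ms
Then RT(4) = 352.949 + 143.929 × log₂ 4 = 352.949 + 143.929 × 2 ≈ 640.807 ms.

640.8 ms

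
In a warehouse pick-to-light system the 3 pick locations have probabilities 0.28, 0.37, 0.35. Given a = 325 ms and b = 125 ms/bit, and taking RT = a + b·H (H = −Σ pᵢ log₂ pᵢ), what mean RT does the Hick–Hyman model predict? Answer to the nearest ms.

H = 0.28·log₂(1/0.28) + 0.37·log₂(1/0.37) + 0.35·log₂(1/0.35) = 1.5751 bits.
RT = 325 + 125 × 1.5751 = 521.88 ms.

522 ms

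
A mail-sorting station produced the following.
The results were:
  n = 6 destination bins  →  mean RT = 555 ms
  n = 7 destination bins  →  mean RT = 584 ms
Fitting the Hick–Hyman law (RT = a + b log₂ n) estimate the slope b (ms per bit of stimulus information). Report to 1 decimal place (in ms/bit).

Slope: b = (584 − 555) / (log₂ 7 − log₂ 6) = 29/0.2224 = 130.400 ms/bit.

130.4 ms/bit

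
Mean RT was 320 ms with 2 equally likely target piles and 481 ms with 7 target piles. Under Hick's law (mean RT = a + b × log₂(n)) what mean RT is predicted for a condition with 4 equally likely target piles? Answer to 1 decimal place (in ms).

Fit slope and intercept:
  b = (481 − 320) / (log₂ 7 − log₂ 2) = 161 / (2.8074 − 1) = 89.080 ms/bit
  a = 320 − 89.080 × 1 = 230.920 ms
Then RT(4) = 230.920 + 89.080 × log₂ 4 = 230.920 + 89.080 × 2 ≈ 409.080 ms.

409.1 ms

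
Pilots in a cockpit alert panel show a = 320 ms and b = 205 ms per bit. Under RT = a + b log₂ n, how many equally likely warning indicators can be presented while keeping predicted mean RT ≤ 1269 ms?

24

Set 320 + 205·log₂ n ≤ 1269 → log₂ n ≤ (1269 − 320)/205 = 4.6293.
So n ≤ 2^4.6293 = 24.748; the largest integer n is 24.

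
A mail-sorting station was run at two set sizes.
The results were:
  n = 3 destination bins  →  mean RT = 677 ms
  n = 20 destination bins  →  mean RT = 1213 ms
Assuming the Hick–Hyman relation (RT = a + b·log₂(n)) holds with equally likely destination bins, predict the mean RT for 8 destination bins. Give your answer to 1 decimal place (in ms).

954.1 ms

With log₂ n on the abscissa the relation is linear; from the two conditions:
  b = (1213 − 677) / (log₂ 20 − log₂ 3) = 536 / (4.3219 − 1.5850) = 195.837 ms/bit
  a = 677 − 195.837 × 1.5850 = 366.605 ms
Then RT(8) = 366.605 + 195.837 × log₂ 8 = 366.605 + 195.837 × 3 ≈ 954.117 ms.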